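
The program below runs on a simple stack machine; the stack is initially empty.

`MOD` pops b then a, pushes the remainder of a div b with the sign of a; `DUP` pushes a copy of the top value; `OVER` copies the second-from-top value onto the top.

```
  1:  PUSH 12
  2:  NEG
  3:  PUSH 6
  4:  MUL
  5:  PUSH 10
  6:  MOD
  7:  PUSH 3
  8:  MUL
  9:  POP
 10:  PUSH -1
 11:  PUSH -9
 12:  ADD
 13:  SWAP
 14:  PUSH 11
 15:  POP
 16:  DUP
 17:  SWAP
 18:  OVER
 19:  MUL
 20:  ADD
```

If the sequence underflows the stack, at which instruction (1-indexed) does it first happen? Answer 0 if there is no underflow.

13

PUSH 12 : [12]
NEG     : [-12]
PUSH 6  : [-12, 6]
MUL     : [-72]
PUSH 10 : [-72, 10]
MOD     : [-2]
PUSH 3  : [-2, 3]
MUL     : [-6]
POP     : []
PUSH -1 : [-1]
PUSH -9 : [-1, -9]
ADD     : [-10]
SWAP  — needs 2 operands, stack has 1 → underflow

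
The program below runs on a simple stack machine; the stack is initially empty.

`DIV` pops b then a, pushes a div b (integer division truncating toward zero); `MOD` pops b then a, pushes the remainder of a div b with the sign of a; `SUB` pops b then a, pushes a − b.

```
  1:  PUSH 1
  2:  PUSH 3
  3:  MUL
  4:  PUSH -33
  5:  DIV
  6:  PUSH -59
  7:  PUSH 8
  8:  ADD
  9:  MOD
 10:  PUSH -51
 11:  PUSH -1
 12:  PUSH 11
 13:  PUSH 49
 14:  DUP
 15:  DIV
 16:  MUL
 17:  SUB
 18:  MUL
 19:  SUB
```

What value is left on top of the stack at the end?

-612

PUSH 1   -> [1]
PUSH 3   -> [1, 3]
MUL      -> [3]
PUSH -33 -> [3, -33]
DIV      -> [0]
PUSH -59 -> [0, -59]
PUSH 8   -> [0, -59, 8]
ADD      -> [0, -51]
MOD      -> [0]
PUSH -51 -> [0, -51]
PUSH -1  -> [0, -51, -1]
PUSH 11  -> [0, -51, -1, 11]
PUSH 49  -> [0, -51, -1, 11, 49]
DUP      -> [0, -51, -1, 11, 49, 49]
DIV      -> [0, -51, -1, 11, 1]
MUL      -> [0, -51, -1, 11]
SUB      -> [0, -51, -12]
MUL      -> [0, 612]
SUB      -> [-612]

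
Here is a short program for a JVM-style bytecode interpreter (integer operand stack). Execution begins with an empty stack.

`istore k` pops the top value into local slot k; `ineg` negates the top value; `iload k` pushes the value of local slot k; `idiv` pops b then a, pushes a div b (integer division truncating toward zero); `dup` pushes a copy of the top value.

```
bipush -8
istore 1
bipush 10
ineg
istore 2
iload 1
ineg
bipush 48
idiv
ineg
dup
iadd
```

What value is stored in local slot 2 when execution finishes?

bipush -8 -> [-8]
istore 1  -> []
bipush 10 -> [10]
ineg      -> [-10]
istore 2  -> []
iload 1   -> [-8]
ineg      -> [8]
bipush 48 -> [8, 48]
idiv      -> [0]
ineg      -> [0]
dup       -> [0, 0]
iadd      -> [0]

-10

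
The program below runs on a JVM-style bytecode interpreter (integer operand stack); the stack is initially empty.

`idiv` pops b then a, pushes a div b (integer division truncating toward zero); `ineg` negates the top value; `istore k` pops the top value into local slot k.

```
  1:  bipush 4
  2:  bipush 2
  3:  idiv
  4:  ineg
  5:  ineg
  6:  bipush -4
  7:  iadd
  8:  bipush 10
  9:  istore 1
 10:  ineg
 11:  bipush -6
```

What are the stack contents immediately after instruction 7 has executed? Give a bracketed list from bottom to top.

[-2]

bipush 4   4
bipush 2   4 2
idiv       2
ineg       -2
ineg       2
bipush -4  2 -4
iadd       -2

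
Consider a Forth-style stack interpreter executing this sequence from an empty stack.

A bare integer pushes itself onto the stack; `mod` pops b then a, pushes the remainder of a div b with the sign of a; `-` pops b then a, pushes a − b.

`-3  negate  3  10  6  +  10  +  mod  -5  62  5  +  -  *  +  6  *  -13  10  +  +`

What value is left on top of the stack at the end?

-1281

-3     : -3
negate : 3
3      : 3 3
10     : 3 3 10
6      : 3 3 10 6
+      : 3 3 16
10     : 3 3 16 10
+      : 3 3 26
mod    : 3 3
-5     : 3 3 -5
62     : 3 3 -5 62
5      : 3 3 -5 62 5
+      : 3 3 -5 67
-      : 3 3 -72
*      : 3 -216
+      : -213
6      : -213 6
*      : -1278
-13    : -1278 -13
10     : -1278 -13 10
+      : -1278 -3
+      : -1281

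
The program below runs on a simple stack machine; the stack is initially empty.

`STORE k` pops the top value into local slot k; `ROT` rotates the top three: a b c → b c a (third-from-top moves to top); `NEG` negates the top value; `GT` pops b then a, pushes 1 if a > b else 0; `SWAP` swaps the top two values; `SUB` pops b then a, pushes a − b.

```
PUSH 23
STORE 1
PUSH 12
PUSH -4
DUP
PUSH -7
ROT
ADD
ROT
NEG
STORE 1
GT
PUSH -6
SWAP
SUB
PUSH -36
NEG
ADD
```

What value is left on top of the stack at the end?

29

PUSH 23  → 23
STORE 1  → (empty)
PUSH 12  → 12
PUSH -4  → 12 -4
DUP      → 12 -4 -4
PUSH -7  → 12 -4 -4 -7
ROT      → 12 -4 -7 -4
ADD      → 12 -4 -11
ROT      → -4 -11 12
NEG      → -4 -11 -12
STORE 1  → -4 -11
GT       → 1
PUSH -6  → 1 -6
SWAP     → -6 1
SUB      → -7
PUSH -36 → -7 -36
NEG      → -7 36
ADD      → 29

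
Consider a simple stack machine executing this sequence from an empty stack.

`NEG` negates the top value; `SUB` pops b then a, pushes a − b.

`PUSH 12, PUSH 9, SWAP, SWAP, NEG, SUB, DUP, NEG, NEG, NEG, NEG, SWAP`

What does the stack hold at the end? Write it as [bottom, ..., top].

[21, 21]

PUSH 12 → [12]
PUSH 9  → [12, 9]
SWAP    → [9, 12]
SWAP    → [12, 9]
NEG     → [12, -9]
SUB     → [21]
DUP     → [21, 21]
NEG     → [21, -21]
NEG     → [21, 21]
NEG     → [21, -21]
NEG     → [21, 21]
SWAP    → [21, 21]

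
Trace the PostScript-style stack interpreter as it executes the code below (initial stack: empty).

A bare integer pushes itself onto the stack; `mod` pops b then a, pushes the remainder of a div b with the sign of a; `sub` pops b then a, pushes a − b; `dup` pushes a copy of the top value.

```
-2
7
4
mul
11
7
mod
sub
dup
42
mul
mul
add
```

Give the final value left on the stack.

24190

-2  : [-2]
7   : [-2, 7]
4   : [-2, 7, 4]
mul : [-2, 28]
11  : [-2, 28, 11]
7   : [-2, 28, 11, 7]
mod : [-2, 28, 4]
sub : [-2, 24]
dup : [-2, 24, 24]
42  : [-2, 24, 24, 42]
mul : [-2, 24, 1008]
mul : [-2, 24192]
add : [24190]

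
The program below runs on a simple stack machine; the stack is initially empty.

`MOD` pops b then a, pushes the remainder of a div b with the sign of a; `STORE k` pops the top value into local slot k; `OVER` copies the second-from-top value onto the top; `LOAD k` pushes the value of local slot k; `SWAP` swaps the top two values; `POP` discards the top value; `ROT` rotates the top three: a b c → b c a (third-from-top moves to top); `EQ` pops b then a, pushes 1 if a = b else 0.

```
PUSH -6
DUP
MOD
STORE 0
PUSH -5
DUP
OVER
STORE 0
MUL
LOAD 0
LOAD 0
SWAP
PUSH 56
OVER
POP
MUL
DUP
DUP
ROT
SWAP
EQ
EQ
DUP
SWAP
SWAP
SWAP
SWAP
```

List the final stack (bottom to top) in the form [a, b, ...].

PUSH -6  -6
DUP      -6 -6
MOD      0
STORE 0  (empty)
PUSH -5  -5
DUP      -5 -5
OVER     -5 -5 -5
STORE 0  -5 -5
MUL      25
LOAD 0   25 -5
LOAD 0   25 -5 -5
SWAP     25 -5 -5
PUSH 56  25 -5 -5 56
OVER     25 -5 -5 56 -5
POP      25 -5 -5 56
MUL      25 -5 -280
DUP      25 -5 -280 -280
DUP      25 -5 -280 -280 -280
ROT      25 -5 -280 -280 -280
SWAP     25 -5 -280 -280 -280
EQ       25 -5 -280 1
EQ       25 -5 0
DUP      25 -5 0 0
SWAP     25 -5 0 0
SWAP     25 -5 0 0
SWAP     25 -5 0 0
SWAP     25 -5 0 0

[25, -5, 0, 0]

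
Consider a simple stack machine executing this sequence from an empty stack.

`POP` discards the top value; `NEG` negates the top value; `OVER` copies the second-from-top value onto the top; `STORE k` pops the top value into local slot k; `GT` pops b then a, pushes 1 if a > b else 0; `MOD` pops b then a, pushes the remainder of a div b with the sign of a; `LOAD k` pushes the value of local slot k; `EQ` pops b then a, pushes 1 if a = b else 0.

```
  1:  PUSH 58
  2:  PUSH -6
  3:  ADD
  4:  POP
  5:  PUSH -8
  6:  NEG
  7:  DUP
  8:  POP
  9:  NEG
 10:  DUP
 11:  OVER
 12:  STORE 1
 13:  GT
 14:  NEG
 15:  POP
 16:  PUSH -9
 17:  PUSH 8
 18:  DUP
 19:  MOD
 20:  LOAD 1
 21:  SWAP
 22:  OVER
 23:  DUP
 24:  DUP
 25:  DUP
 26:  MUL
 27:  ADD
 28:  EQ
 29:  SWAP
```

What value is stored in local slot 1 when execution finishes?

-8

PUSH 58 -> 58
PUSH -6 -> 58 -6
ADD     -> 52
POP     -> (empty)
PUSH -8 -> -8
NEG     -> 8
DUP     -> 8 8
POP     -> 8
NEG     -> -8
DUP     -> -8 -8
OVER    -> -8 -8 -8
STORE 1 -> -8 -8
GT      -> 0
NEG     -> 0
POP     -> (empty)
PUSH -9 -> -9
PUSH 8  -> -9 8
DUP     -> -9 8 8
MOD     -> -9 0
LOAD 1  -> -9 0 -8
SWAP    -> -9 -8 0
OVER    -> -9 -8 0 -8
DUP     -> -9 -8 0 -8 -8
DUP     -> -9 -8 0 -8 -8 -8
DUP     -> -9 -8 0 -8 -8 -8 -8
MUL     -> -9 -8 0 -8 -8 64
ADD     -> -9 -8 0 -8 56
EQ      -> -9 -8 0 0
SWAP    -> -9 -8 0 0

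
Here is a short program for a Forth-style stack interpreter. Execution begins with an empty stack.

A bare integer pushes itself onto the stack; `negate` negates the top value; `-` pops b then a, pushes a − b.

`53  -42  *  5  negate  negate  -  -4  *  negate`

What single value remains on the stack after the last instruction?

-8924

53     → [53]
-42    → [53, -42]
*      → [-2226]
5      → [-2226, 5]
negate → [-2226, -5]
negate → [-2226, 5]
-      → [-2231]
-4     → [-2231, -4]
*      → [8924]
negate → [-8924]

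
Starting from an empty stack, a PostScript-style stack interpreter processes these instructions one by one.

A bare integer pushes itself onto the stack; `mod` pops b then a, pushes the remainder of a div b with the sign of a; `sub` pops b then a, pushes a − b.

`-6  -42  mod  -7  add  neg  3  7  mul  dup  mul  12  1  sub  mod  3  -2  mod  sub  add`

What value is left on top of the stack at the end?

13

-6   -6
-42  -6 -42
mod  -6
-7   -6 -7
add  -13
neg  13
3    13 3
7    13 3 7
mul  13 21
dup  13 21 21
mul  13 441
12   13 441 12
1    13 441 12 1
sub  13 441 11
mod  13 1
3    13 1 3
-2   13 1 3 -2
mod  13 1 1
sub  13 0
add  13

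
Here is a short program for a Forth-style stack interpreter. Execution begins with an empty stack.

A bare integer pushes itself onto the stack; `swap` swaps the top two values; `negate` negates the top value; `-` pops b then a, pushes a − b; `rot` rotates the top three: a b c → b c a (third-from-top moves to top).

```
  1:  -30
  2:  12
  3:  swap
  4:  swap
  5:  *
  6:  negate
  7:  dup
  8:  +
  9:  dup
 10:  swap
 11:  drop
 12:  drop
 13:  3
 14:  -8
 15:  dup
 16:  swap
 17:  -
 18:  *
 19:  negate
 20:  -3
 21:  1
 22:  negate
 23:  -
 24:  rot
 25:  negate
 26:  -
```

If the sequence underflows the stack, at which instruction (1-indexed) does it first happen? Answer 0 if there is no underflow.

-30    → [-30]
12     → [-30, 12]
swap   → [12, -30]
swap   → [-30, 12]
*      → [-360]
negate → [360]
dup    → [360, 360]
+      → [720]
dup    → [720, 720]
swap   → [720, 720]
drop   → [720]
drop   → []
3      → [3]
-8     → [3, -8]
dup    → [3, -8, -8]
swap   → [3, -8, -8]
-      → [3, 0]
*      → [0]
negate → [0]
-3     → [0, -3]
1      → [0, -3, 1]
negate → [0, -3, -1]
-      → [0, -2]
rot  — needs 3 operands, stack has 2 → underflow

24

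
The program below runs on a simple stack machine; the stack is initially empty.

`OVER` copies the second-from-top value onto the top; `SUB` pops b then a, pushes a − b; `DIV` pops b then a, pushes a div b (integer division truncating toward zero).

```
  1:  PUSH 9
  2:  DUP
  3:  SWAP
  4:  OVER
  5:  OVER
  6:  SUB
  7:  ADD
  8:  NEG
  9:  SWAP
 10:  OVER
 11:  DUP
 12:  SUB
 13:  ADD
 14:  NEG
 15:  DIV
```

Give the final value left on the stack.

1

PUSH 9  9
DUP     9 9
SWAP    9 9
OVER    9 9 9
OVER    9 9 9 9
SUB     9 9 0
ADD     9 9
NEG     9 -9
SWAP    -9 9
OVER    -9 9 -9
DUP     -9 9 -9 -9
SUB     -9 9 0
ADD     -9 9
NEG     -9 -9
DIV     1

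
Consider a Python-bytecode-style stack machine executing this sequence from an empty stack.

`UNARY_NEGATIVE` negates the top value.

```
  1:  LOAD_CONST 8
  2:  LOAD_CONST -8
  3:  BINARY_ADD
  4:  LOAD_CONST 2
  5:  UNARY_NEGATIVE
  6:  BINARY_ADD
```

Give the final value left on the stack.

-2

LOAD_CONST 8   -> 8
LOAD_CONST -8  -> 8 -8
BINARY_ADD     -> 0
LOAD_CONST 2   -> 0 2
UNARY_NEGATIVE -> 0 -2
BINARY_ADD     -> -2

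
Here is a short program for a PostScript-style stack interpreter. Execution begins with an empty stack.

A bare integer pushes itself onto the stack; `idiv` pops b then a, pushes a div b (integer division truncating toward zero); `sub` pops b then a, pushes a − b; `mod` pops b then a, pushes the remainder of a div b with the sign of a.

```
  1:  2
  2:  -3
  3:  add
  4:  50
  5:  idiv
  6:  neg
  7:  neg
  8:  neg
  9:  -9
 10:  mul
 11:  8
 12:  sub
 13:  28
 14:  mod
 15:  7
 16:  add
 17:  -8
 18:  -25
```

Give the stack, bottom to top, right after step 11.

[0, 8]

2    → [2]
-3   → [2, -3]
add  → [-1]
50   → [-1, 50]
idiv → [0]
neg  → [0]
neg  → [0]
neg  → [0]
-9   → [0, -9]
mul  → [0]
8    → [0, 8]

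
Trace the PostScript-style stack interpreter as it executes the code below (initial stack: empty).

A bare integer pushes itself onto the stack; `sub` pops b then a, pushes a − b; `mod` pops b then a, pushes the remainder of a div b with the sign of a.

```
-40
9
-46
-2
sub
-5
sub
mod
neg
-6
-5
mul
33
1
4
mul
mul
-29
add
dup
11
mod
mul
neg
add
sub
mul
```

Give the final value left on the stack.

-14920

-40 → -40
9   → -40 9
-46 → -40 9 -46
-2  → -40 9 -46 -2
sub → -40 9 -44
-5  → -40 9 -44 -5
sub → -40 9 -39
mod → -40 9
neg → -40 -9
-6  → -40 -9 -6
-5  → -40 -9 -6 -5
mul → -40 -9 30
33  → -40 -9 30 33
1   → -40 -9 30 33 1
4   → -40 -9 30 33 1 4
mul → -40 -9 30 33 4
mul → -40 -9 30 132
-29 → -40 -9 30 132 -29
add → -40 -9 30 103
dup → -40 -9 30 103 103
11  → -40 -9 30 103 103 11
mod → -40 -9 30 103 4
mul → -40 -9 30 412
neg → -40 -9 30 -412
add → -40 -9 -382
sub → -40 373
mul → -14920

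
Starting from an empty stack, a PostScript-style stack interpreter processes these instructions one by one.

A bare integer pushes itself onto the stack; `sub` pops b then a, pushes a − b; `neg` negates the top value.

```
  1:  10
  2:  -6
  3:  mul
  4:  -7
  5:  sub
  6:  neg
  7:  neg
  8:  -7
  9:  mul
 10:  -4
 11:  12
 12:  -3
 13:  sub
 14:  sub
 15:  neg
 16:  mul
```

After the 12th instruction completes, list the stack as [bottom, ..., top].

[371, -4, 12, -3]

10  -> 10
-6  -> 10 -6
mul -> -60
-7  -> -60 -7
sub -> -53
neg -> 53
neg -> -53
-7  -> -53 -7
mul -> 371
-4  -> 371 -4
12  -> 371 -4 12
-3  -> 371 -4 12 -3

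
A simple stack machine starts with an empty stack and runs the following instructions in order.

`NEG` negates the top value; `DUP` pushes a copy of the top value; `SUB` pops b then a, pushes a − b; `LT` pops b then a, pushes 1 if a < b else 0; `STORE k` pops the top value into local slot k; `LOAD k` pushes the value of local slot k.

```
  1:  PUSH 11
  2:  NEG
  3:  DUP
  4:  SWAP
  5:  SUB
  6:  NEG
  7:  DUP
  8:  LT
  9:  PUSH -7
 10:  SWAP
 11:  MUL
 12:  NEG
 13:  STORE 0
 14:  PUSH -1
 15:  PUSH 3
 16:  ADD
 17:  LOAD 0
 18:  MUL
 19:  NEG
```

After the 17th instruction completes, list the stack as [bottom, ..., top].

[2, 0]

PUSH 11 → 11
NEG     → -11
DUP     → -11 -11
SWAP    → -11 -11
SUB     → 0
NEG     → 0
DUP     → 0 0
LT      → 0
PUSH -7 → 0 -7
SWAP    → -7 0
MUL     → 0
NEG     → 0
STORE 0 → (empty)
PUSH -1 → -1
PUSH 3  → -1 3
ADD     → 2
LOAD 0  → 2 0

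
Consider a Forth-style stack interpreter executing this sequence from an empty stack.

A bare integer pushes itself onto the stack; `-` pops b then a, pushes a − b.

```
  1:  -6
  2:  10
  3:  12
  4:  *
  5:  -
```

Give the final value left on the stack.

-126

-6 → [-6]
10 → [-6, 10]
12 → [-6, 10, 12]
*  → [-6, 120]
-  → [-126]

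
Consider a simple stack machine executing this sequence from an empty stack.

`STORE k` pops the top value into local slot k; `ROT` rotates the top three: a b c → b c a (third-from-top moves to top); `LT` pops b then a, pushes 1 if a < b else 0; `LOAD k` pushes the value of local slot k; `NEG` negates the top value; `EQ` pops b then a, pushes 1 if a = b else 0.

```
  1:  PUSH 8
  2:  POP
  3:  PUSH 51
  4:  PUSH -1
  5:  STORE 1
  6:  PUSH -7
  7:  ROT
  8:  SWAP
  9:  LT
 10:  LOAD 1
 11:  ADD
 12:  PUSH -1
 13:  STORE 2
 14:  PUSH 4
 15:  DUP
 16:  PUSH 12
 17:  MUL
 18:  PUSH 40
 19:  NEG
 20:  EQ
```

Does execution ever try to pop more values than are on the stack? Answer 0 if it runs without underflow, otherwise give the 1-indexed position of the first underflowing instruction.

PUSH 8  → 8
POP     → (empty)
PUSH 51 → 51
PUSH -1 → 51 -1
STORE 1 → 51
PUSH -7 → 51 -7
ROT  — needs 3 operands, stack has 2 → underflow

7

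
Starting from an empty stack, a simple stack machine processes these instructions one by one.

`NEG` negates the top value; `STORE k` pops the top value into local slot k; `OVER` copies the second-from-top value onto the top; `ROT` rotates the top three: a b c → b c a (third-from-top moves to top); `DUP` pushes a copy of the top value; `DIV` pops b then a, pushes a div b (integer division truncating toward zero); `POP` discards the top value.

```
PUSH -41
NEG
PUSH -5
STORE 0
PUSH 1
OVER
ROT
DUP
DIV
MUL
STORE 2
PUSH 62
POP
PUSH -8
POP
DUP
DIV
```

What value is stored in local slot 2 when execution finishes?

41

PUSH -41 : [-41]
NEG      : [41]
PUSH -5  : [41, -5]
STORE 0  : [41]
PUSH 1   : [41, 1]
OVER     : [41, 1, 41]
ROT      : [1, 41, 41]
DUP      : [1, 41, 41, 41]
DIV      : [1, 41, 1]
MUL      : [1, 41]
STORE 2  : [1]
PUSH 62  : [1, 62]
POP      : [1]
PUSH -8  : [1, -8]
POP      : [1]
DUP      : [1, 1]
DIV      : [1]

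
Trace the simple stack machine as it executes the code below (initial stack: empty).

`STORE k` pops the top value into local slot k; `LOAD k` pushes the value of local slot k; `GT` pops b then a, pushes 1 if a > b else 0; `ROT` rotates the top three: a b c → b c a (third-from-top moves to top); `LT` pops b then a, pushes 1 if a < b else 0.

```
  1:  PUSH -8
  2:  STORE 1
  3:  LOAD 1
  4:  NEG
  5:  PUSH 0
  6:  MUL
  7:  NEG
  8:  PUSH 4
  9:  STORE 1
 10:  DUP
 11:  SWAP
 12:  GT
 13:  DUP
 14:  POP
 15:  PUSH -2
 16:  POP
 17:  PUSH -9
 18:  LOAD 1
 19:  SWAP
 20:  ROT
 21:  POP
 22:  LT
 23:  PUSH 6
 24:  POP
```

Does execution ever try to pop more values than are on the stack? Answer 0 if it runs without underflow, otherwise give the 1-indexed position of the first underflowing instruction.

0

PUSH -8 : -8
STORE 1 : (empty)
LOAD 1  : -8
NEG     : 8
PUSH 0  : 8 0
MUL     : 0
NEG     : 0
PUSH 4  : 0 4
STORE 1 : 0
DUP     : 0 0
SWAP    : 0 0
GT      : 0
DUP     : 0 0
POP     : 0
PUSH -2 : 0 -2
POP     : 0
PUSH -9 : 0 -9
LOAD 1  : 0 -9 4
SWAP    : 0 4 -9
ROT     : 4 -9 0
POP     : 4 -9
LT      : 0
PUSH 6  : 0 6
POP     : 0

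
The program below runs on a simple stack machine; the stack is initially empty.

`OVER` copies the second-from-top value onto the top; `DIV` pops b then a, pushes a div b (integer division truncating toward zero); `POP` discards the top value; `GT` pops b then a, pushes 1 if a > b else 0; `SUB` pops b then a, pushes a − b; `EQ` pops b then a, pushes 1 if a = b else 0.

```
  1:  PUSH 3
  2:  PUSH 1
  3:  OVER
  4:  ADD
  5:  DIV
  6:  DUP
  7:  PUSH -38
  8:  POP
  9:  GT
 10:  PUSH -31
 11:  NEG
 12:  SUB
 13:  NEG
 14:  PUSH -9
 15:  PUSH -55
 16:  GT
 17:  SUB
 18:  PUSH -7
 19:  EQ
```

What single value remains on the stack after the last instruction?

PUSH 3   : 3
PUSH 1   : 3 1
OVER     : 3 1 3
ADD      : 3 4
DIV      : 0
DUP      : 0 0
PUSH -38 : 0 0 -38
POP      : 0 0
GT       : 0
PUSH -31 : 0 -31
NEG      : 0 31
SUB      : -31
NEG      : 31
PUSH -9  : 31 -9
PUSH -55 : 31 -9 -55
GT       : 31 1
SUB      : 30
PUSH -7  : 30 -7
EQ       : 0

0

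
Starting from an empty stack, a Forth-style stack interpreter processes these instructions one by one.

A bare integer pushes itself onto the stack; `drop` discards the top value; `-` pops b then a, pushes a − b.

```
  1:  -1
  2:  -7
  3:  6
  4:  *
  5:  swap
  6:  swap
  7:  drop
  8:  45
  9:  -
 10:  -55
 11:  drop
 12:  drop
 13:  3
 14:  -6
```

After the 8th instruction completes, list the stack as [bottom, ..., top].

[-1, 45]

-1    -1
-7    -1 -7
6     -1 -7 6
*     -1 -42
swap  -42 -1
swap  -1 -42
drop  -1
45    -1 45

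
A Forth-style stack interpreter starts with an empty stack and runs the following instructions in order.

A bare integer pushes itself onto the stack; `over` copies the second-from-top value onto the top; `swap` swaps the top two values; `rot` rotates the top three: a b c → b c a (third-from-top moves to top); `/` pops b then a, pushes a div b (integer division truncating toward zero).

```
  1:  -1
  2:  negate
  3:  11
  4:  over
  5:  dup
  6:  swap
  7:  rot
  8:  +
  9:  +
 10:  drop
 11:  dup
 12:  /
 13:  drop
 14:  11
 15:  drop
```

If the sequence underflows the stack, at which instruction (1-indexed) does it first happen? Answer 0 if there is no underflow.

0

-1     → -1
negate → 1
11     → 1 11
over   → 1 11 1
dup    → 1 11 1 1
swap   → 1 11 1 1
rot    → 1 1 1 11
+      → 1 1 12
+      → 1 13
drop   → 1
dup    → 1 1
/      → 1
drop   → (empty)
11     → 11
drop   → (empty)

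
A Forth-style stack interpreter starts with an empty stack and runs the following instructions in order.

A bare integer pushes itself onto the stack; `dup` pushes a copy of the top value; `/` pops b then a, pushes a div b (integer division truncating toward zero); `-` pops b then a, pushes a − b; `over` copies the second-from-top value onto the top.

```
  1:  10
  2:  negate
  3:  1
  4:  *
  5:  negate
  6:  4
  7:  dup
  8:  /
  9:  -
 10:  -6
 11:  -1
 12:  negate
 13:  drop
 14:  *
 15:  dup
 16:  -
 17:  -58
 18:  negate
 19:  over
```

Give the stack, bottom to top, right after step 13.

[9, -6]

10      [10]
negate  [-10]
1       [-10, 1]
*       [-10]
negate  [10]
4       [10, 4]
dup     [10, 4, 4]
/       [10, 1]
-       [9]
-6      [9, -6]
-1      [9, -6, -1]
negate  [9, -6, 1]
drop    [9, -6]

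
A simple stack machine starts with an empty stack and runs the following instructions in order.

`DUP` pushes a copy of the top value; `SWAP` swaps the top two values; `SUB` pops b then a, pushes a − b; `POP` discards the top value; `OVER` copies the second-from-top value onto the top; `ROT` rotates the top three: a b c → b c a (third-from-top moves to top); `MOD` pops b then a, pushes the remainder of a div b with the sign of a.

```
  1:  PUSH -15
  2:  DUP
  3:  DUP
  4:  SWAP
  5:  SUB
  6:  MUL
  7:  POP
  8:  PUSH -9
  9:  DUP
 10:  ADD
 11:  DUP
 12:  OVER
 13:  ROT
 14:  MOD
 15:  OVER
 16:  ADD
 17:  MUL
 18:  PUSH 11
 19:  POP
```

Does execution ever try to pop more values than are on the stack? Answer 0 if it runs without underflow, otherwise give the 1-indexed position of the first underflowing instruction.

0

PUSH -15 → [-15]
DUP      → [-15, -15]
DUP      → [-15, -15, -15]
SWAP     → [-15, -15, -15]
SUB      → [-15, 0]
MUL      → [0]
POP      → []
PUSH -9  → [-9]
DUP      → [-9, -9]
ADD      → [-18]
DUP      → [-18, -18]
OVER     → [-18, -18, -18]
ROT      → [-18, -18, -18]
MOD      → [-18, 0]
OVER     → [-18, 0, -18]
ADD      → [-18, -18]
MUL      → [324]
PUSH 11  → [324, 11]
POP      → [324]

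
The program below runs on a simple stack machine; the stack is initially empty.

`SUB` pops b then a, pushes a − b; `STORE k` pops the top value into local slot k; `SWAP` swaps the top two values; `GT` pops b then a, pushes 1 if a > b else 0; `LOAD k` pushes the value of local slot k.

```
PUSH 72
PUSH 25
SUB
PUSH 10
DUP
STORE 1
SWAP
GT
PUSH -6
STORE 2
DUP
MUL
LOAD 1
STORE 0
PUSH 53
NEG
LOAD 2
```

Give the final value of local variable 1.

PUSH 72 : [72]
PUSH 25 : [72, 25]
SUB     : [47]
PUSH 10 : [47, 10]
DUP     : [47, 10, 10]
STORE 1 : [47, 10]
SWAP    : [10, 47]
GT      : [0]
PUSH -6 : [0, -6]
STORE 2 : [0]
DUP     : [0, 0]
MUL     : [0]
LOAD 1  : [0, 10]
STORE 0 : [0]
PUSH 53 : [0, 53]
NEG     : [0, -53]
LOAD 2  : [0, -53, -6]

10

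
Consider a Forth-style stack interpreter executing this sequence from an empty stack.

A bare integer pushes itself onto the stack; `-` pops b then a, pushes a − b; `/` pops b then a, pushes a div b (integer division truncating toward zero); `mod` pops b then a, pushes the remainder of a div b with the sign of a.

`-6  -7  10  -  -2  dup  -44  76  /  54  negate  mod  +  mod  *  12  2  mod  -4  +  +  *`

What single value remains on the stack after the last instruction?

24

-6     → -6
-7     → -6 -7
10     → -6 -7 10
-      → -6 -17
-2     → -6 -17 -2
dup    → -6 -17 -2 -2
-44    → -6 -17 -2 -2 -44
76     → -6 -17 -2 -2 -44 76
/      → -6 -17 -2 -2 0
54     → -6 -17 -2 -2 0 54
negate → -6 -17 -2 -2 0 -54
mod    → -6 -17 -2 -2 0
+      → -6 -17 -2 -2
mod    → -6 -17 0
*      → -6 0
12     → -6 0 12
2      → -6 0 12 2
mod    → -6 0 0
-4     → -6 0 0 -4
+      → -6 0 -4
+      → -6 -4
*      → 24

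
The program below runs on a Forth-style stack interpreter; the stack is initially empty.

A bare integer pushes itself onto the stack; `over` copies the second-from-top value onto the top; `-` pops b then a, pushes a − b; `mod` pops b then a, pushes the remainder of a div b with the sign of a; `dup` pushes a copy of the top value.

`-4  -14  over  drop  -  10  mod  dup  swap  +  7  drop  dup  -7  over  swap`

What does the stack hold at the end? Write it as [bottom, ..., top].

[0, 0, 0, -7]

-4    [-4]
-14   [-4, -14]
over  [-4, -14, -4]
drop  [-4, -14]
-     [10]
10    [10, 10]
mod   [0]
dup   [0, 0]
swap  [0, 0]
+     [0]
7     [0, 7]
drop  [0]
dup   [0, 0]
-7    [0, 0, -7]
over  [0, 0, -7, 0]
swap  [0, 0, 0, -7]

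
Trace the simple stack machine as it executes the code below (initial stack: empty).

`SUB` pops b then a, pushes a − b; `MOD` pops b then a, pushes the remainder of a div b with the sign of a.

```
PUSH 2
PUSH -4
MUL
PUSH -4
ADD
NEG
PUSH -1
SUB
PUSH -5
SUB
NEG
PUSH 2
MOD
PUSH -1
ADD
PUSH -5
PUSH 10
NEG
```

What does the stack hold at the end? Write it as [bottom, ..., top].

PUSH 2  : 2
PUSH -4 : 2 -4
MUL     : -8
PUSH -4 : -8 -4
ADD     : -12
NEG     : 12
PUSH -1 : 12 -1
SUB     : 13
PUSH -5 : 13 -5
SUB     : 18
NEG     : -18
PUSH 2  : -18 2
MOD     : 0
PUSH -1 : 0 -1
ADD     : -1
PUSH -5 : -1 -5
PUSH 10 : -1 -5 10
NEG     : -1 -5 -10

[-1, -5, -10]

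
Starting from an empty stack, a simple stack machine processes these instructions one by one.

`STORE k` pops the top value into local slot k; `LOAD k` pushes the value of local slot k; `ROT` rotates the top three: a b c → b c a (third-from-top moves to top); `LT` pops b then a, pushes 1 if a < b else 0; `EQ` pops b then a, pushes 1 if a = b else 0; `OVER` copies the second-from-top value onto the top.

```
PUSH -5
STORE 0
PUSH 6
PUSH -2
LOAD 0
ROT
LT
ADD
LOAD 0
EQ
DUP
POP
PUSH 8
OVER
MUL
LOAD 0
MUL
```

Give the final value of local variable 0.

PUSH -5 -> [-5]
STORE 0 -> []
PUSH 6  -> [6]
PUSH -2 -> [6, -2]
LOAD 0  -> [6, -2, -5]
ROT     -> [-2, -5, 6]
LT      -> [-2, 1]
ADD     -> [-1]
LOAD 0  -> [-1, -5]
EQ      -> [0]
DUP     -> [0, 0]
POP     -> [0]
PUSH 8  -> [0, 8]
OVER    -> [0, 8, 0]
MUL     -> [0, 0]
LOAD 0  -> [0, 0, -5]
MUL     -> [0, 0]

-5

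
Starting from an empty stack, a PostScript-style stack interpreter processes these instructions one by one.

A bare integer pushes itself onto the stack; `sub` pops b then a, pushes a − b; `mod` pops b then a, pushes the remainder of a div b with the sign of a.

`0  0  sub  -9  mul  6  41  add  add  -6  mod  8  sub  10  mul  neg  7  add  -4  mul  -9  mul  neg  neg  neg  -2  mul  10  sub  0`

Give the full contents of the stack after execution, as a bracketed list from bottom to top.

0   → 0
0   → 0 0
sub → 0
-9  → 0 -9
mul → 0
6   → 0 6
41  → 0 6 41
add → 0 47
add → 47
-6  → 47 -6
mod → 5
8   → 5 8
sub → -3
10  → -3 10
mul → -30
neg → 30
7   → 30 7
add → 37
-4  → 37 -4
mul → -148
-9  → -148 -9
mul → 1332
neg → -1332
neg → 1332
neg → -1332
-2  → -1332 -2
mul → 2664
10  → 2664 10
sub → 2654
0   → 2654 0

[2654, 0]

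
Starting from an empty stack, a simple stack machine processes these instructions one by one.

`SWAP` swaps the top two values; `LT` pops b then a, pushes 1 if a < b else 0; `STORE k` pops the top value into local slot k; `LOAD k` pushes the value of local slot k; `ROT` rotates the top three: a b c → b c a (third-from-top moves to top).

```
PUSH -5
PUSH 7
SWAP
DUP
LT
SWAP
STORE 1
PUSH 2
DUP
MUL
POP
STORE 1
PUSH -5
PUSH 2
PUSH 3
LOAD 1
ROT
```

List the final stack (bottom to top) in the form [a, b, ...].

[-5, 3, 0, 2]

PUSH -5  [-5]
PUSH 7   [-5, 7]
SWAP     [7, -5]
DUP      [7, -5, -5]
LT       [7, 0]
SWAP     [0, 7]
STORE 1  [0]
PUSH 2   [0, 2]
DUP      [0, 2, 2]
MUL      [0, 4]
POP      [0]
STORE 1  []
PUSH -5  [-5]
PUSH 2   [-5, 2]
PUSH 3   [-5, 2, 3]
LOAD 1   [-5, 2, 3, 0]
ROT      [-5, 3, 0, 2]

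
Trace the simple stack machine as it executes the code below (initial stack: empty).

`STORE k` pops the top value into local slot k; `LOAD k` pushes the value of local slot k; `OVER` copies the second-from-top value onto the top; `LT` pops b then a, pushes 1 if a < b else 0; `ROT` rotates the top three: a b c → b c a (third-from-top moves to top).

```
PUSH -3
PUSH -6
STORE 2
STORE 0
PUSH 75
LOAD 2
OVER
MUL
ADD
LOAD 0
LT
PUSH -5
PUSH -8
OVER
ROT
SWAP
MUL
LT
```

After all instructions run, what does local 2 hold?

PUSH -3 : -3
PUSH -6 : -3 -6
STORE 2 : -3
STORE 0 : (empty)
PUSH 75 : 75
LOAD 2  : 75 -6
OVER    : 75 -6 75
MUL     : 75 -450
ADD     : -375
LOAD 0  : -375 -3
LT      : 1
PUSH -5 : 1 -5
PUSH -8 : 1 -5 -8
OVER    : 1 -5 -8 -5
ROT     : 1 -8 -5 -5
SWAP    : 1 -8 -5 -5
MUL     : 1 -8 25
LT      : 1 1

-6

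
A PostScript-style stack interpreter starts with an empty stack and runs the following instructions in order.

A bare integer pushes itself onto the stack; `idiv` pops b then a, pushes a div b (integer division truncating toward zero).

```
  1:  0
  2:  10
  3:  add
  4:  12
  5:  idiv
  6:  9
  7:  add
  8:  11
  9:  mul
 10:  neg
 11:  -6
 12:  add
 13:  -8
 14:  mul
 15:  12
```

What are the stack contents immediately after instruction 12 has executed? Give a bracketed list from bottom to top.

0    : 0
10   : 0 10
add  : 10
12   : 10 12
idiv : 0
9    : 0 9
add  : 9
11   : 9 11
mul  : 99
neg  : -99
-6   : -99 -6
add  : -105

[-105]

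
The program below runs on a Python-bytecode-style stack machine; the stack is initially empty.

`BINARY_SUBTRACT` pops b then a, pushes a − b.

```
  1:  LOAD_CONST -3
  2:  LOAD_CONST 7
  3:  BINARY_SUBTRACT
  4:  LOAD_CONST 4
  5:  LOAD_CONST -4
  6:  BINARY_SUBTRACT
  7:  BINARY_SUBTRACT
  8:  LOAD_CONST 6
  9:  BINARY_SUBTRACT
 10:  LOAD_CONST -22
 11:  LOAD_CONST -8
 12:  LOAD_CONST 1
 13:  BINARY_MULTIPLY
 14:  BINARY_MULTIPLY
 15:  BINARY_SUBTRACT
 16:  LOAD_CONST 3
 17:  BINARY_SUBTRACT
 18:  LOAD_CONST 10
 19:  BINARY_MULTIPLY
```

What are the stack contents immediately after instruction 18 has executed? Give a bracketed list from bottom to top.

[-203, 10]

LOAD_CONST -3   -> -3
LOAD_CONST 7    -> -3 7
BINARY_SUBTRACT -> -10
LOAD_CONST 4    -> -10 4
LOAD_CONST -4   -> -10 4 -4
BINARY_SUBTRACT -> -10 8
BINARY_SUBTRACT -> -18
LOAD_CONST 6    -> -18 6
BINARY_SUBTRACT -> -24
LOAD_CONST -22  -> -24 -22
LOAD_CONST -8   -> -24 -22 -8
LOAD_CONST 1    -> -24 -22 -8 1
BINARY_MULTIPLY -> -24 -22 -8
BINARY_MULTIPLY -> -24 176
BINARY_SUBTRACT -> -200
LOAD_CONST 3    -> -200 3
BINARY_SUBTRACT -> -203
LOAD_CONST 10   -> -203 10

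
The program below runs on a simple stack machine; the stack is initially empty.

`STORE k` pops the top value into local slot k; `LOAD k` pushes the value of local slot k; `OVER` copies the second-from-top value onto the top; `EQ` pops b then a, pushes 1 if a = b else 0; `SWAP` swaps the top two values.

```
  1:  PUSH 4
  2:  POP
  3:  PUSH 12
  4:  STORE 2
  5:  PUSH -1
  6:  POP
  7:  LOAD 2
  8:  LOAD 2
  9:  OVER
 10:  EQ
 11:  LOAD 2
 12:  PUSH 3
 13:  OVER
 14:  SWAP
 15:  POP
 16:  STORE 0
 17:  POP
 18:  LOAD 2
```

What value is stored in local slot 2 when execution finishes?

12

PUSH 4  → 4
POP     → (empty)
PUSH 12 → 12
STORE 2 → (empty)
PUSH -1 → -1
POP     → (empty)
LOAD 2  → 12
LOAD 2  → 12 12
OVER    → 12 12 12
EQ      → 12 1
LOAD 2  → 12 1 12
PUSH 3  → 12 1 12 3
OVER    → 12 1 12 3 12
SWAP    → 12 1 12 12 3
POP     → 12 1 12 12
STORE 0 → 12 1 12
POP     → 12 1
LOAD 2  → 12 1 12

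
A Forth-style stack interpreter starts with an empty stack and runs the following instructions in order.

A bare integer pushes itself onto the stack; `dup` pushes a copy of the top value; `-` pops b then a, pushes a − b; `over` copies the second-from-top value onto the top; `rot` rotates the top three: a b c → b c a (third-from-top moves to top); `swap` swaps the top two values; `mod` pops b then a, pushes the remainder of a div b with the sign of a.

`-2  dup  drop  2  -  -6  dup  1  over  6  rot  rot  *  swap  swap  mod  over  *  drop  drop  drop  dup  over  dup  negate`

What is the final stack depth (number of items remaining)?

4

-2     -> [-2]
dup    -> [-2, -2]
drop   -> [-2]
2      -> [-2, 2]
-      -> [-4]
-6     -> [-4, -6]
dup    -> [-4, -6, -6]
1      -> [-4, -6, -6, 1]
over   -> [-4, -6, -6, 1, -6]
6      -> [-4, -6, -6, 1, -6, 6]
rot    -> [-4, -6, -6, -6, 6, 1]
rot    -> [-4, -6, -6, 6, 1, -6]
*      -> [-4, -6, -6, 6, -6]
swap   -> [-4, -6, -6, -6, 6]
swap   -> [-4, -6, -6, 6, -6]
mod    -> [-4, -6, -6, 0]
over   -> [-4, -6, -6, 0, -6]
*      -> [-4, -6, -6, 0]
drop   -> [-4, -6, -6]
drop   -> [-4, -6]
drop   -> [-4]
dup    -> [-4, -4]
over   -> [-4, -4, -4]
dup    -> [-4, -4, -4, -4]
negate -> [-4, -4, -4, 4]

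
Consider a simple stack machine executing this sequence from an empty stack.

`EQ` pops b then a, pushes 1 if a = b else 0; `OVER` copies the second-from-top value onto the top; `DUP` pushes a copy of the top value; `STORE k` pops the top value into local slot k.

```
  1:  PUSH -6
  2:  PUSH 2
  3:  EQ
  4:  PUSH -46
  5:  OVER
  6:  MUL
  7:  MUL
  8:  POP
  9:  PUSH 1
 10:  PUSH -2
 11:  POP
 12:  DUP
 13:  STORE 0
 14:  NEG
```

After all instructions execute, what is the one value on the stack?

-1

PUSH -6  : -6
PUSH 2   : -6 2
EQ       : 0
PUSH -46 : 0 -46
OVER     : 0 -46 0
MUL      : 0 0
MUL      : 0
POP      : (empty)
PUSH 1   : 1
PUSH -2  : 1 -2
POP      : 1
DUP      : 1 1
STORE 0  : 1
NEG      : -1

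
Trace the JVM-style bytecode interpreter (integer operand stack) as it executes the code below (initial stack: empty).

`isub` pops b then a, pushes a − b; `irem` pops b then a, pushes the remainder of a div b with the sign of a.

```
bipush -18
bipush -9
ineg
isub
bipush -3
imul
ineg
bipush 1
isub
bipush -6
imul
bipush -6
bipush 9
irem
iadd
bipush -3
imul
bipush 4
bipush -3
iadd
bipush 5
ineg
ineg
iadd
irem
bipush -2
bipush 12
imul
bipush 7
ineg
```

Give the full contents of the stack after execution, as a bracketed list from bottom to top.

[0, -24, -7]

bipush -18  -18
bipush -9   -18 -9
ineg        -18 9
isub        -27
bipush -3   -27 -3
imul        81
ineg        -81
bipush 1    -81 1
isub        -82
bipush -6   -82 -6
imul        492
bipush -6   492 -6
bipush 9    492 -6 9
irem        492 -6
iadd        486
bipush -3   486 -3
imul        -1458
bipush 4    -1458 4
bipush -3   -1458 4 -3
iadd        -1458 1
bipush 5    -1458 1 5
ineg        -1458 1 -5
ineg        -1458 1 5
iadd        -1458 6
irem        0
bipush -2   0 -2
bipush 12   0 -2 12
imul        0 -24
bipush 7    0 -24 7
ineg        0 -24 -7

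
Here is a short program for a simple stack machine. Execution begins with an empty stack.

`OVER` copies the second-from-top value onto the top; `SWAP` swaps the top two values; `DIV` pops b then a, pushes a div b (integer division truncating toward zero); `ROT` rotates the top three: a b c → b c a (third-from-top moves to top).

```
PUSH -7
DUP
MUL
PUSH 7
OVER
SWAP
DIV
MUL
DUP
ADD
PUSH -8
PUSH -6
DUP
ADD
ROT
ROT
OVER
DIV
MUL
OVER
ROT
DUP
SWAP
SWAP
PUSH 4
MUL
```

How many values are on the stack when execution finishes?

4

PUSH -7 -> [-7]
DUP     -> [-7, -7]
MUL     -> [49]
PUSH 7  -> [49, 7]
OVER    -> [49, 7, 49]
SWAP    -> [49, 49, 7]
DIV     -> [49, 7]
MUL     -> [343]
DUP     -> [343, 343]
ADD     -> [686]
PUSH -8 -> [686, -8]
PUSH -6 -> [686, -8, -6]
DUP     -> [686, -8, -6, -6]
ADD     -> [686, -8, -12]
ROT     -> [-8, -12, 686]
ROT     -> [-12, 686, -8]
OVER    -> [-12, 686, -8, 686]
DIV     -> [-12, 686, 0]
MUL     -> [-12, 0]
OVER    -> [-12, 0, -12]
ROT     -> [0, -12, -12]
DUP     -> [0, -12, -12, -12]
SWAP    -> [0, -12, -12, -12]
SWAP    -> [0, -12, -12, -12]
PUSH 4  -> [0, -12, -12, -12, 4]
MUL     -> [0, -12, -12, -48]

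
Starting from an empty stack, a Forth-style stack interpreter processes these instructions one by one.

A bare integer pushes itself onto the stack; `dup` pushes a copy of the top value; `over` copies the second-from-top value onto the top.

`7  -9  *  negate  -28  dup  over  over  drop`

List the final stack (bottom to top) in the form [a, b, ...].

7      : 7
-9     : 7 -9
*      : -63
negate : 63
-28    : 63 -28
dup    : 63 -28 -28
over   : 63 -28 -28 -28
over   : 63 -28 -28 -28 -28
drop   : 63 -28 -28 -28

[63, -28, -28, -28]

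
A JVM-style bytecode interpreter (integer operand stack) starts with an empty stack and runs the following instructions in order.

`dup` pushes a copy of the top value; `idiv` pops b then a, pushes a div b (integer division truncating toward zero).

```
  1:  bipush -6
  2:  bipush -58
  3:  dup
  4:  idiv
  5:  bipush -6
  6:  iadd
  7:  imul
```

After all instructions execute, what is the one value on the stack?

30

bipush -6  : [-6]
bipush -58 : [-6, -58]
dup        : [-6, -58, -58]
idiv       : [-6, 1]
bipush -6  : [-6, 1, -6]
iadd       : [-6, -5]
imul       : [30]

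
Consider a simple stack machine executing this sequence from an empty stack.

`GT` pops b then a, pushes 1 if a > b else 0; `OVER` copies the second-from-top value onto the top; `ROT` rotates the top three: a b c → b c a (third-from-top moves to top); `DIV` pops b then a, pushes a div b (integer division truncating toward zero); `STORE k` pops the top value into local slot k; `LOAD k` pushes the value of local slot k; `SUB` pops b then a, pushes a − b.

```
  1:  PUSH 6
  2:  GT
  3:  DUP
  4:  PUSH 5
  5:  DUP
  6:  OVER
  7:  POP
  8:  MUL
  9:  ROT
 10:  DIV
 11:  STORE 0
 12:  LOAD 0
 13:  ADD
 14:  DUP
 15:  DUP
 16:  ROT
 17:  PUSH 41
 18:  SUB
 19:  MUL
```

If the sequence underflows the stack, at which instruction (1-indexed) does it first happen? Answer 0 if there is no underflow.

2

PUSH 6 : 6
GT  — needs 2 operands, stack has 1 → underflow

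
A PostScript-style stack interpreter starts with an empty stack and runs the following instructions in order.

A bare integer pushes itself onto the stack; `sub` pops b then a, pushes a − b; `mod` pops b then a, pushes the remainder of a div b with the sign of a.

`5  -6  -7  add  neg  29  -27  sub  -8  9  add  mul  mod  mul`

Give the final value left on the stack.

65

5   : 5
-6  : 5 -6
-7  : 5 -6 -7
add : 5 -13
neg : 5 13
29  : 5 13 29
-27 : 5 13 29 -27
sub : 5 13 56
-8  : 5 13 56 -8
9   : 5 13 56 -8 9
add : 5 13 56 1
mul : 5 13 56
mod : 5 13
mul : 65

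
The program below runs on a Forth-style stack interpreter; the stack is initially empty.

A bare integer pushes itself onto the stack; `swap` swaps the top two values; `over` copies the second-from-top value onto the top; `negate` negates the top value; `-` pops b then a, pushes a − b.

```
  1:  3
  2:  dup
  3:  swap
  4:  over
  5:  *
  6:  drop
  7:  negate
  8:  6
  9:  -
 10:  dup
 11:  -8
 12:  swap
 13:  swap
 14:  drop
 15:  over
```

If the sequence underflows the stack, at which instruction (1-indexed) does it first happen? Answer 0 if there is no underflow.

3      -> [3]
dup    -> [3, 3]
swap   -> [3, 3]
over   -> [3, 3, 3]
*      -> [3, 9]
drop   -> [3]
negate -> [-3]
6      -> [-3, 6]
-      -> [-9]
dup    -> [-9, -9]
-8     -> [-9, -9, -8]
swap   -> [-9, -8, -9]
swap   -> [-9, -9, -8]
drop   -> [-9, -9]
over   -> [-9, -9, -9]

0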